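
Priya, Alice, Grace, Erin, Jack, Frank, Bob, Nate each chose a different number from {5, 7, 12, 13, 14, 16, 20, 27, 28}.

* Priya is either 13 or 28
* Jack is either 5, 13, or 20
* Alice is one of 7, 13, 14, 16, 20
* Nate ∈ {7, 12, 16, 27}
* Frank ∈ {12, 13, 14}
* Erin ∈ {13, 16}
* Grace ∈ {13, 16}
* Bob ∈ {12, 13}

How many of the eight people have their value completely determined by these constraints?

3

The 2 variables Grace and Erin are confined to {13, 16}, which locks those values in; drop them from Priya, Alice, Jack, Frank, Bob, Nate.
Priya has just one choice, so Priya = 28.
Bob's domain is down to {12}, so Bob = 12. Strike 12 from Frank, Nate.
Frank's domain is down to {14}, so Frank = 14. Strike 14 from Alice.
Determined: Priya=28, Frank=14, Bob=12. The other people each still have more than one consistent value. That makes 3.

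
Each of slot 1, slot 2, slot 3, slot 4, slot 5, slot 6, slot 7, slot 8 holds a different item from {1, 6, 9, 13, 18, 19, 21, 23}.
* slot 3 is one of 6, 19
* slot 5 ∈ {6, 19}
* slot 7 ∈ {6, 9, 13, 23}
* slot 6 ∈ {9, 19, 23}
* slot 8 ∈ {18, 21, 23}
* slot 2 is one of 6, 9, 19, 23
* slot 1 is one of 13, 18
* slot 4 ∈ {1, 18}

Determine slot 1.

18

The 8 variables draw from only 8 values {1, 6, 9, 13, 18, 19, 21, 23}, so each is used; only slot 4 can be 1, hence slot 4 = 1.
Among the 7 still-open variables, 21 fits only slot 8 (and all 7 values in {6, 9, 13, 18, 19, 21, 23} must be used), so slot 8 = 21.
Among the 6 still-open variables, 18 fits only slot 1 (and all 6 values in {6, 9, 13, 18, 19, 23} must be used), so slot 1 = 18.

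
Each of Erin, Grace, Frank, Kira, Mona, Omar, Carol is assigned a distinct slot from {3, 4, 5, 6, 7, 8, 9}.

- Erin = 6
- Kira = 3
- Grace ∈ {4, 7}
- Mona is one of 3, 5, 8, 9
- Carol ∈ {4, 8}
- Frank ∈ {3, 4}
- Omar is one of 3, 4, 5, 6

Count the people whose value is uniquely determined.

Erin's domain is down to {6}, so Erin = 6. Remove 6 from Omar.
That leaves Kira = 3. Eliminate 3 elsewhere: Frank, Mona, Omar.
Frank must be 4 (only option left). So Grace, Omar, Carol can't be 4.
That leaves Omar = 5. So Mona can't be 5.
Carol's domain is down to {8}, so Carol = 8. Strike 8 from Mona.
That leaves Grace = 7.
Mona's domain is down to {9}, so Mona = 9.
Every person is fixed: Erin=6, Grace=7, Frank=4, Kira=3, Mona=9, Omar=5, Carol=8. That makes 7.

7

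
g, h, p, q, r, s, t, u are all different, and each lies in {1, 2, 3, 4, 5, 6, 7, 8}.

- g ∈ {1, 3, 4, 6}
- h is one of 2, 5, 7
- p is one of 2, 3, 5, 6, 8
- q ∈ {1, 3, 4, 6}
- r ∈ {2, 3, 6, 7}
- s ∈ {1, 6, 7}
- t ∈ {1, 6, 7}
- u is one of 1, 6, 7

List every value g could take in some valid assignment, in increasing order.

The 8 variables together cover exactly {1, 2, 3, 4, 5, 6, 7, 8} — 8 values for 8 variables — and 8 appears only in p's list, so p = 8.
Among the 7 still-open variables, 5 fits only h (and all 7 values in {1, 2, 3, 4, 5, 6, 7} must be used), so h = 5.
Among the 6 still-open variables, 2 fits only r (and all 6 values in {1, 2, 3, 4, 6, 7} must be used), so r = 2.
s, t, u share exactly the 3 values {1, 6, 7}; by pigeonhole those values go to them, so strike 1, 6, 7 from g, q.
No further eliminations apply; g can still be any of 3, 4.

3, 4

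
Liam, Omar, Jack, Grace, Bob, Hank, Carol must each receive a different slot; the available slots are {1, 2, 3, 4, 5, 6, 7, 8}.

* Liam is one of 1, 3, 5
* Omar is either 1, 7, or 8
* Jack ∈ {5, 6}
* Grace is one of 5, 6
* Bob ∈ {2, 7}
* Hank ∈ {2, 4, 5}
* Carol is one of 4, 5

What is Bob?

7

Jack and Grace between them cover only {5, 6} — a naked pair. Remove those values from Liam, Hank, Carol.
That leaves Carol = 4. So Hank can't be 4.
That leaves Hank = 2. So Bob can't be 2.
So Bob = 7.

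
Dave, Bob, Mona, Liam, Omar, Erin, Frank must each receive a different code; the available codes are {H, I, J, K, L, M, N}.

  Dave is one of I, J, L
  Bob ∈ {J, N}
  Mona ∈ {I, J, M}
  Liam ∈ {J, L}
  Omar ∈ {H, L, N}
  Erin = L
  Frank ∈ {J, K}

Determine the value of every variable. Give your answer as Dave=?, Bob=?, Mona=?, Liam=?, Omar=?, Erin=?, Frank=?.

Erin has just one choice, so Erin = L. Remove L from Dave, Liam, Omar.
Liam must be J (only option left). Strike J from Dave, Bob, Mona, Frank.
Frank must be K (only option left).
Dave has just one choice, so Dave = I. Remove I from Mona.
Bob must be N (only option left). Strike N from Omar.
Mona has just one choice, so Mona = M.
Omar must be H (only option left).

Dave=I, Bob=N, Mona=M, Liam=J, Omar=H, Erin=L, Frank=K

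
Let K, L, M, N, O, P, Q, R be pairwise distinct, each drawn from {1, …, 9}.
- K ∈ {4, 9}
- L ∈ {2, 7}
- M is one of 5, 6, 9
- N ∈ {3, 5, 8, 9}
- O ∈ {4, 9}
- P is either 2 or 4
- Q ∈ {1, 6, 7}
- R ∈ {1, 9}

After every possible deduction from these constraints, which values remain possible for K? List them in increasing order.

The 2 variables K and O are confined to {4, 9}, which locks those values in; drop them from M, N, P, R.
That leaves P = 2. Strike 2 from L.
R must be 1 (only option left). Eliminate 1 elsewhere: Q.
That leaves L = 7. So Q can't be 7.
Q has just one choice, so Q = 6. Strike 6 from M.
M has just one choice, so M = 5. Eliminate 5 elsewhere: N.
No further eliminations apply; K can still be any of 4, 9.

4, 9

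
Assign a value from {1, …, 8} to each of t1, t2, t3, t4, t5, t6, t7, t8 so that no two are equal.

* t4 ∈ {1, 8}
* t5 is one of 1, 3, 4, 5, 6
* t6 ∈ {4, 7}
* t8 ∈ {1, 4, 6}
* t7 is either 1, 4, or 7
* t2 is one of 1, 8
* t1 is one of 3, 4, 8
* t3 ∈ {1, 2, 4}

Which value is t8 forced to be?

The 8 variables draw from only 8 values {1, 2, 3, 4, 5, 6, 7, 8}, so each is used; only t3 can be 2, hence t3 = 2.
Among the 7 still-open variables, 5 fits only t5 (and all 7 values in {1, 3, 4, 5, 6, 7, 8} must be used), so t5 = 5.
The 6 still-open variables together cover exactly {1, 3, 4, 6, 7, 8} — 6 values for 6 variables — and 3 appears only in t1's list, so t1 = 3.
The 5 still-open variables together cover exactly {1, 4, 6, 7, 8} — 5 values for 5 variables — and 6 appears only in t8's list, so t8 = 6.

6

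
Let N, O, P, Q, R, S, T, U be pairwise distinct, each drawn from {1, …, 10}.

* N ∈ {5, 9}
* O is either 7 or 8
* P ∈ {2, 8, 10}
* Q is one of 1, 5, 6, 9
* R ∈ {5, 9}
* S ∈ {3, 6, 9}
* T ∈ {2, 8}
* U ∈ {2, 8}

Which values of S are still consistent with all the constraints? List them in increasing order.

N and R share exactly the 2 values {5, 9}; by pigeonhole those values go to them, so strike 5, 9 from Q, S.
The 2 variables T and U are confined to {2, 8}, which locks those values in; drop them from O, P.
O must be 7 (only option left).
P must be 10 (only option left).
No further eliminations apply; S can still be any of 3, 6.

3, 6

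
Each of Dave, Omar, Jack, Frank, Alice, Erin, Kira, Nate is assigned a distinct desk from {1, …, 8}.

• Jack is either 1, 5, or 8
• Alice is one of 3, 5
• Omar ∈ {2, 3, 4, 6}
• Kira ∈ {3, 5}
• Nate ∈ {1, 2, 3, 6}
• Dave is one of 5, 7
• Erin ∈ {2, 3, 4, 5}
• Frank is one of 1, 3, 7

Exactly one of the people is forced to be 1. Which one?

Among the 8 variables, 8 fits only Jack (and all 8 values in {1, 2, 3, 4, 5, 6, 7, 8} must be used), so Jack = 8.
The 2 variables Alice and Kira are confined to {3, 5}, which locks those values in; drop them from Dave, Omar, Frank, Erin, Nate.
Dave has just one choice, so Dave = 7. Eliminate 7 elsewhere: Frank.
So 1 goes to Frank.

Frank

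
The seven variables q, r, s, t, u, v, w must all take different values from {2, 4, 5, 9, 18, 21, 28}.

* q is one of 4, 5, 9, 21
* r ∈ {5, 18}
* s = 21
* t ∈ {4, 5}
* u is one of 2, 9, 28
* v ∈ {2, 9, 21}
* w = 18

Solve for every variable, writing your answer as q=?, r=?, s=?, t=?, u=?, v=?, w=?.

q=9, r=5, s=21, t=4, u=28, v=2, w=18

s's domain is down to {21}, so s = 21. Remove 21 from q, v.
w has just one choice, so w = 18. Eliminate 18 elsewhere: r.
r must be 5 (only option left). Remove 5 from q, t.
t has just one choice, so t = 4. Eliminate 4 elsewhere: q.
q must be 9 (only option left). Strike 9 from u, v.
That leaves v = 2. Remove 2 from u.
That leaves u = 28.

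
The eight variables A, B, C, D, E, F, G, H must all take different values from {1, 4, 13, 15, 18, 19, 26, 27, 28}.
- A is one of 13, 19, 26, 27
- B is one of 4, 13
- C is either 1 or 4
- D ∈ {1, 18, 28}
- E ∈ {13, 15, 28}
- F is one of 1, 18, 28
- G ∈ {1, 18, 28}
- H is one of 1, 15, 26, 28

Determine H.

26

D, F, G between them cover only {1, 18, 28} — a naked triple. Remove those values from C, E, H.
C must be 4 (only option left). Strike 4 from B.
B has just one choice, so B = 13. Remove 13 from A, E.
E must be 15 (only option left). Eliminate 15 elsewhere: H.
So H = 26.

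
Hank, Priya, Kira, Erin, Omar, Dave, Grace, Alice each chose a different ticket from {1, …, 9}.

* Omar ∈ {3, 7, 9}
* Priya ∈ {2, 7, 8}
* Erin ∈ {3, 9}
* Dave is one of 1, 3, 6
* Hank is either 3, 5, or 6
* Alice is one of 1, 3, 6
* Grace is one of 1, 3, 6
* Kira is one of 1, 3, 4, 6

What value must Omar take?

7

Dave, Grace, Alice between them cover only {1, 3, 6} — a naked triple. Remove those values from Hank, Kira, Erin, Omar.
Hank must be 5 (only option left).
Kira's domain is down to {4}, so Kira = 4.
Erin's domain is down to {9}, so Erin = 9. Eliminate 9 elsewhere: Omar.
So Omar = 7.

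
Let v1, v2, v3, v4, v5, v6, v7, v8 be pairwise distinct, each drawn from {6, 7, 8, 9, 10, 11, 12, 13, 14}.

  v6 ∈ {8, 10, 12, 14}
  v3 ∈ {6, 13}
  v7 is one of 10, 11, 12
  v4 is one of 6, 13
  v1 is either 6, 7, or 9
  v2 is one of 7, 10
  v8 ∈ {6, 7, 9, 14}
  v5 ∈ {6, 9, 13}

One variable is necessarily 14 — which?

The 2 variables v3 and v4 are confined to {6, 13}, which locks those values in; drop them from v1, v5, v8.
v5's domain is down to {9}, so v5 = 9. So v1, v8 can't be 9.
v1's domain is down to {7}, so v1 = 7. Eliminate 7 elsewhere: v2, v8.
So 14 goes to v8.

v8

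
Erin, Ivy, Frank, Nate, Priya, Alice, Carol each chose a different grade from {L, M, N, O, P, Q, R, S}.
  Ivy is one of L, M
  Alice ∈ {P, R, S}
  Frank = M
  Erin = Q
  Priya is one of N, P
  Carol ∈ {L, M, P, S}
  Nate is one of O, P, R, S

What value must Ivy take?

L

Erin has just one choice, so Erin = Q.
Frank must be M (only option left). Strike M from Ivy, Carol.
So Ivy = L.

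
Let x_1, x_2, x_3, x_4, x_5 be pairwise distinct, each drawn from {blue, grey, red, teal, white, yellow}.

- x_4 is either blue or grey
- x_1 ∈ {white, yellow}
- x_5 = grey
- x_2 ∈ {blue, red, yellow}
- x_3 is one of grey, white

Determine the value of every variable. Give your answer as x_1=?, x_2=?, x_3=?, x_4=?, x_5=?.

x_5 has just one choice, so x_5 = grey. Strike grey from x_3, x_4.
x_3's domain is down to {white}, so x_3 = white. Remove white from x_1.
x_4's domain is down to {blue}, so x_4 = blue. Remove blue from x_2.
x_1 must be yellow (only option left). Eliminate yellow elsewhere: x_2.
x_2 has just one choice, so x_2 = red.

x_1=yellow, x_2=red, x_3=white, x_4=blue, x_5=grey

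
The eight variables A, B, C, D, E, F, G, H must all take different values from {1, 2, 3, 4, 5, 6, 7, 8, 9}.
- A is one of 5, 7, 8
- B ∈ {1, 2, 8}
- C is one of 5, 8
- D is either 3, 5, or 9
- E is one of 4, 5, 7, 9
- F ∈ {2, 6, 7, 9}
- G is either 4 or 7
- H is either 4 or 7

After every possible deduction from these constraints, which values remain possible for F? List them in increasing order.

G and H between them cover only {4, 7} — a naked pair. Remove those values from A, E, F.
A and C share exactly the 2 values {5, 8}; by pigeonhole those values go to them, so strike 5, 8 from B, D, E.
E must be 9 (only option left). Eliminate 9 elsewhere: D, F.
D has just one choice, so D = 3.
No further eliminations apply; F can still be any of 2, 6.

2, 6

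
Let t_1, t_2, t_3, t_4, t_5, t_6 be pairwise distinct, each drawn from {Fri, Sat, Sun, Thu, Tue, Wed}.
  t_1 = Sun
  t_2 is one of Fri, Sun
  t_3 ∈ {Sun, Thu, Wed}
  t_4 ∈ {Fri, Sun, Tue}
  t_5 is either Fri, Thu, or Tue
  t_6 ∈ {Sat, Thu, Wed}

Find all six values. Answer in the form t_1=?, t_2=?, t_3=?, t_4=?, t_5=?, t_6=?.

t_1=Sun, t_2=Fri, t_3=Wed, t_4=Tue, t_5=Thu, t_6=Sat

t_1 must be Sun (only option left). Remove Sun from t_2, t_3, t_4.
t_2 must be Fri (only option left). Remove Fri from t_4, t_5.
That leaves t_4 = Tue. Eliminate Tue elsewhere: t_5.
t_5's domain is down to {Thu}, so t_5 = Thu. Strike Thu from t_3, t_6.
t_3 must be Wed (only option left). Strike Wed from t_6.
t_6 must be Sat (only option left).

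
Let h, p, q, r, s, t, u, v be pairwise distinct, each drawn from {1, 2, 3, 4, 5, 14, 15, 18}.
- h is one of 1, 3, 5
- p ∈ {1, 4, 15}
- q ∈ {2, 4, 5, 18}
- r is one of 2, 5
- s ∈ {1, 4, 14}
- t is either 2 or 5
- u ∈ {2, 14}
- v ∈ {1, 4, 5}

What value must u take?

Among the 8 variables, 3 fits only h (and all 8 values in {1, 2, 3, 4, 5, 14, 15, 18} must be used), so h = 3.
The 7 still-open variables draw from only 7 values {1, 2, 4, 5, 14, 15, 18}, so each is used; only p can be 15, hence p = 15.
The 6 still-open variables together cover exactly {1, 2, 4, 5, 14, 18} — 6 values for 6 variables — and 18 appears only in q's list, so q = 18.
The 2 variables r and t are confined to {2, 5}, which locks those values in; drop them from u, v.
So u = 14.

14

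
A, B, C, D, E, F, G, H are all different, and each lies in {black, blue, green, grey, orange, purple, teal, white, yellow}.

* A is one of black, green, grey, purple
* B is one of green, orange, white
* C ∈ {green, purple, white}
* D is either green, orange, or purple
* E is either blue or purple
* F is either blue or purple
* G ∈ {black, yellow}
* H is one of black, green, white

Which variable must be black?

H

The 8 variables draw from only 8 values {black, blue, green, grey, orange, purple, white, yellow}, so each is used; only A can be grey, hence A = grey.
The 7 still-open variables together cover exactly {black, blue, green, orange, purple, white, yellow} — 7 values for 7 variables — and yellow appears only in G's list, so G = yellow.
The 6 still-open variables draw from only 6 values {black, blue, green, orange, purple, white}, so each is used; only H can be black, hence H = black.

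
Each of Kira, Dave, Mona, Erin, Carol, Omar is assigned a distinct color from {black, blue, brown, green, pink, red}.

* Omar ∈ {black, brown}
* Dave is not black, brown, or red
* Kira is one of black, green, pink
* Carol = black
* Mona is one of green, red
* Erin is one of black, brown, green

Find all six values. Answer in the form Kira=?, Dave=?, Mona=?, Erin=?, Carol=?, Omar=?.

Carol has just one choice, so Carol = black. Strike black from Kira, Erin, Omar.
That leaves Omar = brown. Strike brown from Erin.
Erin has just one choice, so Erin = green. Strike green from Kira, Dave, Mona.
That leaves Kira = pink. Remove pink from Dave.
Dave's domain is down to {blue}, so Dave = blue.
That leaves Mona = red.

Kira=pink, Dave=blue, Mona=red, Erin=green, Carol=black, Omar=brown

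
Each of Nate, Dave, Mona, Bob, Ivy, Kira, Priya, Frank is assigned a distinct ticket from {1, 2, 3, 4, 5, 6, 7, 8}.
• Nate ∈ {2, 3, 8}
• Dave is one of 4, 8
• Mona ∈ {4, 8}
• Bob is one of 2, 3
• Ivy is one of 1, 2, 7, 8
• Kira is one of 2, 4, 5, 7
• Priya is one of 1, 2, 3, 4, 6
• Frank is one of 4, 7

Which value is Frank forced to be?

The 8 variables draw from only 8 values {1, 2, 3, 4, 5, 6, 7, 8}, so each is used; only Kira can be 5, hence Kira = 5.
Among the 7 still-open variables, 6 fits only Priya (and all 7 values in {1, 2, 3, 4, 6, 7, 8} must be used), so Priya = 6.
The 6 still-open variables together cover exactly {1, 2, 3, 4, 7, 8} — 6 values for 6 variables — and 1 appears only in Ivy's list, so Ivy = 1.
Among the 5 still-open variables, 7 fits only Frank (and all 5 values in {2, 3, 4, 7, 8} must be used), so Frank = 7.

7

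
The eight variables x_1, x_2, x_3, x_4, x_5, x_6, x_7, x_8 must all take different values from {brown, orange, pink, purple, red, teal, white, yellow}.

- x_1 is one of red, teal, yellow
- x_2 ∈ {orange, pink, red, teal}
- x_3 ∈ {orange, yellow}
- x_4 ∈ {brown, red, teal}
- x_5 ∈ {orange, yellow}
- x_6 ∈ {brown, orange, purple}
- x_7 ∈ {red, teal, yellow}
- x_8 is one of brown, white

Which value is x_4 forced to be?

brown

The 8 variables together cover exactly {brown, orange, pink, purple, red, teal, white, yellow} — 8 values for 8 variables — and pink appears only in x_2's list, so x_2 = pink.
The 7 still-open variables draw from only 7 values {brown, orange, purple, red, teal, white, yellow}, so each is used; only x_6 can be purple, hence x_6 = purple.
The 6 still-open variables draw from only 6 values {brown, orange, red, teal, white, yellow}, so each is used; only x_8 can be white, hence x_8 = white.
The 5 still-open variables together cover exactly {brown, orange, red, teal, yellow} — 5 values for 5 variables — and brown appears only in x_4's list, so x_4 = brown.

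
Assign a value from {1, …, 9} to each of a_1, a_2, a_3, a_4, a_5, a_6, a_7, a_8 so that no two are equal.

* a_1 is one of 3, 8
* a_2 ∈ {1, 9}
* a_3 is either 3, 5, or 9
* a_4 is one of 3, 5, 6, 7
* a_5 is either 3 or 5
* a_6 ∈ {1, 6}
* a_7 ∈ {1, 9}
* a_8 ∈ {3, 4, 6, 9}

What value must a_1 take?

8

The 8 variables draw from only 8 values {1, 3, 4, 5, 6, 7, 8, 9}, so each is used; only a_8 can be 4, hence a_8 = 4.
The 7 still-open variables together cover exactly {1, 3, 5, 6, 7, 8, 9} — 7 values for 7 variables — and 7 appears only in a_4's list, so a_4 = 7.
Among the 6 still-open variables, 6 fits only a_6 (and all 6 values in {1, 3, 5, 6, 8, 9} must be used), so a_6 = 6.
The 5 still-open variables draw from only 5 values {1, 3, 5, 8, 9}, so each is used; only a_1 can be 8, hence a_1 = 8.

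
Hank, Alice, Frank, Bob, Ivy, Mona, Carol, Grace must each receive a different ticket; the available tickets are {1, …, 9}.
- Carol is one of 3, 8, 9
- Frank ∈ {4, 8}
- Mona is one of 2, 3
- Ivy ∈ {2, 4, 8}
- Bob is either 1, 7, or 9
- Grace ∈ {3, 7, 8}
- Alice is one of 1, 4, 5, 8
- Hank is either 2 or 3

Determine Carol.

9

The 8 variables draw from only 8 values {1, 2, 3, 4, 5, 7, 8, 9}, so each is used; only Alice can be 5, hence Alice = 5.
The 7 still-open variables together cover exactly {1, 2, 3, 4, 7, 8, 9} — 7 values for 7 variables — and 1 appears only in Bob's list, so Bob = 1.
The 6 still-open variables together cover exactly {2, 3, 4, 7, 8, 9} — 6 values for 6 variables — and 7 appears only in Grace's list, so Grace = 7.
The 5 still-open variables together cover exactly {2, 3, 4, 8, 9} — 5 values for 5 variables — and 9 appears only in Carol's list, so Carol = 9.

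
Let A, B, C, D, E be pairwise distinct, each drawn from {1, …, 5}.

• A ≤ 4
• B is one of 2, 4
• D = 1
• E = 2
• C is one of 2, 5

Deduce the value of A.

D must be 1 (only option left). Eliminate 1 elsewhere: A.
E has just one choice, so E = 2. Remove 2 from A, B, C.
B must be 4 (only option left). Eliminate 4 elsewhere: A.
So A = 3.

3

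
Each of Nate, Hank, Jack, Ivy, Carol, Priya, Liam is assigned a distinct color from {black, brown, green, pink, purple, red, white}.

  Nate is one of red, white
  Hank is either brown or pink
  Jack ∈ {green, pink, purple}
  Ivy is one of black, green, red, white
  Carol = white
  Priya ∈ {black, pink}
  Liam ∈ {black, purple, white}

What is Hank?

brown

Carol's domain is down to {white}, so Carol = white. Remove white from Nate, Ivy, Liam.
Nate has just one choice, so Nate = red. Eliminate red elsewhere: Ivy.
The 5 still-open variables draw from only 5 values {black, brown, green, pink, purple}, so each is used; only Hank can be brown, hence Hank = brown.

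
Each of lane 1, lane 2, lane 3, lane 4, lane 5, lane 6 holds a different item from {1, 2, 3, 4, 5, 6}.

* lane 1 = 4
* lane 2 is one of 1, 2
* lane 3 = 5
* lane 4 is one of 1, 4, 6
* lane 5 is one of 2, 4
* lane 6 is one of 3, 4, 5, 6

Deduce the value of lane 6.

lane 1 has just one choice, so lane 1 = 4. So lane 4, lane 5, lane 6 can't be 4.
lane 3's domain is down to {5}, so lane 3 = 5. Remove 5 from lane 6.
lane 5 must be 2 (only option left). Eliminate 2 elsewhere: lane 2.
lane 2 has just one choice, so lane 2 = 1. So lane 4 can't be 1.
lane 4's domain is down to {6}, so lane 4 = 6. So lane 6 can't be 6.
So lane 6 = 3.

3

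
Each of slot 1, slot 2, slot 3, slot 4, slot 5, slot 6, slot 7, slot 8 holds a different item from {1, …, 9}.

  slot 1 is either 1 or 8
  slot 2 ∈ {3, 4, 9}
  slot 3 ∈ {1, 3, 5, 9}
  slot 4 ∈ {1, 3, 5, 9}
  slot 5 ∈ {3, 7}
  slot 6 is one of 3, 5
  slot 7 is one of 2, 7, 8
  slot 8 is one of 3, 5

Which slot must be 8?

Among the 8 variables, 2 fits only slot 7 (and all 8 values in {1, 2, 3, 4, 5, 7, 8, 9} must be used), so slot 7 = 2.
The 7 still-open variables together cover exactly {1, 3, 4, 5, 7, 8, 9} — 7 values for 7 variables — and 4 appears only in slot 2's list, so slot 2 = 4.
The 6 still-open variables draw from only 6 values {1, 3, 5, 7, 8, 9}, so each is used; only slot 5 can be 7, hence slot 5 = 7.
The 5 still-open variables draw from only 5 values {1, 3, 5, 8, 9}, so each is used; only slot 1 can be 8, hence slot 1 = 8.

slot 1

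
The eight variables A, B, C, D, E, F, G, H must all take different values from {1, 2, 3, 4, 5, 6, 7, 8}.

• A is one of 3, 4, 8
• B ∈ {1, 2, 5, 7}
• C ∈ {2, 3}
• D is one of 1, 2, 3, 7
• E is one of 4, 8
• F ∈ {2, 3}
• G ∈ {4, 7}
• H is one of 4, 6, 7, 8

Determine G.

The 8 variables together cover exactly {1, 2, 3, 4, 5, 6, 7, 8} — 8 values for 8 variables — and 5 appears only in B's list, so B = 5.
The 7 still-open variables together cover exactly {1, 2, 3, 4, 6, 7, 8} — 7 values for 7 variables — and 1 appears only in D's list, so D = 1.
Among the 6 still-open variables, 6 fits only H (and all 6 values in {2, 3, 4, 6, 7, 8} must be used), so H = 6.
Among the 5 still-open variables, 7 fits only G (and all 5 values in {2, 3, 4, 7, 8} must be used), so G = 7.

7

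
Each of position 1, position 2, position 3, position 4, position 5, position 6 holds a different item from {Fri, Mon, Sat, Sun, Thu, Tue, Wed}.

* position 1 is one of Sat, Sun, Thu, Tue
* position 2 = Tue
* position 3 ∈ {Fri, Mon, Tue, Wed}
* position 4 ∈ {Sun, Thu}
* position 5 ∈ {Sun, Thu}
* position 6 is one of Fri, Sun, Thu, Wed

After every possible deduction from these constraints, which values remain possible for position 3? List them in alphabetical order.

position 2 has just one choice, so position 2 = Tue. Strike Tue from position 1, position 3.
position 4 and position 5 share exactly the 2 values {Sun, Thu}; by pigeonhole those values go to them, so strike Sun, Thu from position 1, position 6.
position 1 must be Sat (only option left).
No further eliminations apply; position 3 can still be any of Fri, Mon, Wed.

Fri, Mon, Wed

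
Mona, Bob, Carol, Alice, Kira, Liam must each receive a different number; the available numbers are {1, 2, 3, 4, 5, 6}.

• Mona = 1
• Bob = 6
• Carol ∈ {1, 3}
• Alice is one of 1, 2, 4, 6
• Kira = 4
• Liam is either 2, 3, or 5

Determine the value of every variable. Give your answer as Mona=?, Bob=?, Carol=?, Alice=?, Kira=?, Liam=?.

Mona=1, Bob=6, Carol=3, Alice=2, Kira=4, Liam=5

Mona's domain is down to {1}, so Mona = 1. Eliminate 1 elsewhere: Carol, Alice.
That leaves Bob = 6. Eliminate 6 elsewhere: Alice.
Carol has just one choice, so Carol = 3. So Liam can't be 3.
Kira has just one choice, so Kira = 4. Strike 4 from Alice.
That leaves Alice = 2. Strike 2 from Liam.
That leaves Liam = 5.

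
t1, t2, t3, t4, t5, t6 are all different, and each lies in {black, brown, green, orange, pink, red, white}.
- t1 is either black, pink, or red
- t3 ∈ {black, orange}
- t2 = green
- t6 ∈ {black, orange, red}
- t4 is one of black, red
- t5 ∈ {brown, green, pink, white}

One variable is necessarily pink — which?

t1

t2 must be green (only option left). So t5 can't be green.
t3, t4, t6 between them cover only {black, orange, red} — a naked triple. Remove those values from t1.
So pink goes to t1.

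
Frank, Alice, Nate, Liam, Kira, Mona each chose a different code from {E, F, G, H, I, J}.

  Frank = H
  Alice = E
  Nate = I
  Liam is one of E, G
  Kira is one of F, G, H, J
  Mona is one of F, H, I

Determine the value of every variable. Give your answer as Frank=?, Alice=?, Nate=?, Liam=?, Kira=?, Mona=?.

Frank=H, Alice=E, Nate=I, Liam=G, Kira=J, Mona=F

Frank has just one choice, so Frank = H. Eliminate H elsewhere: Kira, Mona.
Alice must be E (only option left). Remove E from Liam.
Nate's domain is down to {I}, so Nate = I. So Mona can't be I.
That leaves Liam = G. Eliminate G elsewhere: Kira.
Mona's domain is down to {F}, so Mona = F. Eliminate F elsewhere: Kira.
Kira must be J (only option left).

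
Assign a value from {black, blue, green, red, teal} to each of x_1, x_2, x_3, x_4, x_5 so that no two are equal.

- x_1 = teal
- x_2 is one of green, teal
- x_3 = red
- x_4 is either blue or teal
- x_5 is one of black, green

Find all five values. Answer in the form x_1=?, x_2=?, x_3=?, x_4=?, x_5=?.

x_1=teal, x_2=green, x_3=red, x_4=blue, x_5=black

x_1's domain is down to {teal}, so x_1 = teal. Remove teal from x_2, x_4.
x_2 has just one choice, so x_2 = green. So x_5 can't be green.
x_3 has just one choice, so x_3 = red.
That leaves x_4 = blue.
That leaves x_5 = black.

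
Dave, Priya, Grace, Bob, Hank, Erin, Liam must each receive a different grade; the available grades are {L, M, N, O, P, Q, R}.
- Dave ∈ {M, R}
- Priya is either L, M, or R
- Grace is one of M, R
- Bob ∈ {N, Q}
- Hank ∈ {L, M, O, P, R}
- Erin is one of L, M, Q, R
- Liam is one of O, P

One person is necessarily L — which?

The 7 variables draw from only 7 values {L, M, N, O, P, Q, R}, so each is used; only Bob can be N, hence Bob = N.
The 6 still-open variables together cover exactly {L, M, O, P, Q, R} — 6 values for 6 variables — and Q appears only in Erin's list, so Erin = Q.
Dave and Grace between them cover only {M, R} — a naked pair. Remove those values from Priya, Hank.
So L goes to Priya.

Priya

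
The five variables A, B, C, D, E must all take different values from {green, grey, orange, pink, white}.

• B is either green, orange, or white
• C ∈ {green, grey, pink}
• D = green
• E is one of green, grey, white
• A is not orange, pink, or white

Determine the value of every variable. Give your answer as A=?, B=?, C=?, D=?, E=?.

A=grey, B=orange, C=pink, D=green, E=white

D must be green (only option left). So A, B, C, E can't be green.
A has just one choice, so A = grey. So C, E can't be grey.
C's domain is down to {pink}, so C = pink.
E's domain is down to {white}, so E = white. Strike white from B.
B has just one choice, so B = orange.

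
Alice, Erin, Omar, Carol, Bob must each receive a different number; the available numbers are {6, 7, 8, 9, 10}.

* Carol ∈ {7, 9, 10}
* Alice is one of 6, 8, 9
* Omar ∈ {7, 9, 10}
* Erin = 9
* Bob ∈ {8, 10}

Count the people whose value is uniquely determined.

Erin must be 9 (only option left). Eliminate 9 elsewhere: Alice, Omar, Carol.
The 4 still-open variables together cover exactly {6, 7, 8, 10} — 4 values for 4 variables — and 6 appears only in Alice's list, so Alice = 6.
The 3 still-open variables together cover exactly {7, 8, 10} — 3 values for 3 variables — and 8 appears only in Bob's list, so Bob = 8.
Determined: Alice=6, Erin=9, Bob=8. The other people each still have more than one consistent value. That makes 3.

3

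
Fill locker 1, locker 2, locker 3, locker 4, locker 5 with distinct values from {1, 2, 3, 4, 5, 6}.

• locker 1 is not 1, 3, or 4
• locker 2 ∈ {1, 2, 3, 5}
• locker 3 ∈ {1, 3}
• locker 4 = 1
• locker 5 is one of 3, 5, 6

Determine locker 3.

locker 4 has just one choice, so locker 4 = 1. Eliminate 1 elsewhere: locker 2, locker 3.
So locker 3 = 3.

3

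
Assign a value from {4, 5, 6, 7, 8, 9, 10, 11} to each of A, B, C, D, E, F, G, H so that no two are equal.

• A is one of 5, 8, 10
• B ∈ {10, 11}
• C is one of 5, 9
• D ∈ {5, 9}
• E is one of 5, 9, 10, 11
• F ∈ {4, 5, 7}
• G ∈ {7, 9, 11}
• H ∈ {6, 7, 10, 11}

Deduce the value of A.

8

The 8 variables together cover exactly {4, 5, 6, 7, 8, 9, 10, 11} — 8 values for 8 variables — and 4 appears only in F's list, so F = 4.
Among the 7 still-open variables, 6 fits only H (and all 7 values in {5, 6, 7, 8, 9, 10, 11} must be used), so H = 6.
The 6 still-open variables together cover exactly {5, 7, 8, 9, 10, 11} — 6 values for 6 variables — and 7 appears only in G's list, so G = 7.
The 5 still-open variables together cover exactly {5, 8, 9, 10, 11} — 5 values for 5 variables — and 8 appears only in A's list, so A = 8.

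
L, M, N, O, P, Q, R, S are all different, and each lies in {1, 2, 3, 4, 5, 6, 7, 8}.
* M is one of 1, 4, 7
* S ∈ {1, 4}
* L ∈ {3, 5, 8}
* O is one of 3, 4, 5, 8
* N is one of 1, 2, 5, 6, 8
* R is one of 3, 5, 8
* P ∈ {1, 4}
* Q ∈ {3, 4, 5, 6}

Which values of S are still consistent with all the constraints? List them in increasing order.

Among the 8 variables, 2 fits only N (and all 8 values in {1, 2, 3, 4, 5, 6, 7, 8} must be used), so N = 2.
Among the 7 still-open variables, 6 fits only Q (and all 7 values in {1, 3, 4, 5, 6, 7, 8} must be used), so Q = 6.
The 6 still-open variables draw from only 6 values {1, 3, 4, 5, 7, 8}, so each is used; only M can be 7, hence M = 7.
P and S between them cover only {1, 4} — a naked pair. Remove those values from O.
No further eliminations apply; S can still be any of 1, 4.

1, 4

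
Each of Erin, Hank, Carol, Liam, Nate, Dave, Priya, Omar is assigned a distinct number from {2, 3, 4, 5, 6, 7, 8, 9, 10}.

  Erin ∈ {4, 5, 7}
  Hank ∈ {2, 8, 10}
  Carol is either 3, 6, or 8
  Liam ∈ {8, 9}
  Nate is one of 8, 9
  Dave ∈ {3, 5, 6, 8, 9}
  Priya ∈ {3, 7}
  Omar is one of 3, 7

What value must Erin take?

4

The 2 variables Liam and Nate are confined to {8, 9}, which locks those values in; drop them from Hank, Carol, Dave.
Priya and Omar between them cover only {3, 7} — a naked pair. Remove those values from Erin, Carol, Dave.
Carol has just one choice, so Carol = 6. Remove 6 from Dave.
That leaves Dave = 5. So Erin can't be 5.
So Erin = 4.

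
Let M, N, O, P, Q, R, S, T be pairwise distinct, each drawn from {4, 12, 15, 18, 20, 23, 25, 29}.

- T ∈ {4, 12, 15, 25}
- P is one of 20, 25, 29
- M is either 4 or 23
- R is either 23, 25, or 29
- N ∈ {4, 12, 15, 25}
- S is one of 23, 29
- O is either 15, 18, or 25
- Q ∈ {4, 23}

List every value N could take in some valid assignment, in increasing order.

12, 15

The 8 variables together cover exactly {4, 12, 15, 18, 20, 23, 25, 29} — 8 values for 8 variables — and 18 appears only in O's list, so O = 18.
Among the 7 still-open variables, 20 fits only P (and all 7 values in {4, 12, 15, 20, 23, 25, 29} must be used), so P = 20.
The 2 variables M and Q are confined to {4, 23}, which locks those values in; drop them from N, R, S, T.
S has just one choice, so S = 29. Strike 29 from R.
R must be 25 (only option left). Eliminate 25 elsewhere: N, T.
No further eliminations apply; N can still be any of 12, 15.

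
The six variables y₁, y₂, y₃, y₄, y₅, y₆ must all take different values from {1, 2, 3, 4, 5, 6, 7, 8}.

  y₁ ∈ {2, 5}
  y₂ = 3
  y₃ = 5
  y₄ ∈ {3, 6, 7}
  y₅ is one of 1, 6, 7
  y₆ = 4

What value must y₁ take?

y₂ has just one choice, so y₂ = 3. Remove 3 from y₄.
y₃ has just one choice, so y₃ = 5. Remove 5 from y₁.
So y₁ = 2.

2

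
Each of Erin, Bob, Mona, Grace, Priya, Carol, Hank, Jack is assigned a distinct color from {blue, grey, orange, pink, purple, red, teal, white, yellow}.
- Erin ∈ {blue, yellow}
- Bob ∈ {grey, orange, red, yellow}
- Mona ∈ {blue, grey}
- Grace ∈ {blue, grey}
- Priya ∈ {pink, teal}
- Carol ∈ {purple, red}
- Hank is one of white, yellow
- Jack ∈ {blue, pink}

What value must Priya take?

The 2 variables Mona and Grace are confined to {blue, grey}, which locks those values in; drop them from Erin, Bob, Jack.
Erin's domain is down to {yellow}, so Erin = yellow. Eliminate yellow elsewhere: Bob, Hank.
Hank's domain is down to {white}, so Hank = white.
Jack's domain is down to {pink}, so Jack = pink. So Priya can't be pink.
So Priya = teal.

teal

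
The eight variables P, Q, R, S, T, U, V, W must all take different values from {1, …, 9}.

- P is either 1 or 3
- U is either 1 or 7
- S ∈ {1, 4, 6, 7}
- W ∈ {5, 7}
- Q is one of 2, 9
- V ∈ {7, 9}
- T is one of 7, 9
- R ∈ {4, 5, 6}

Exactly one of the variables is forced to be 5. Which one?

The 8 variables draw from only 8 values {1, 2, 3, 4, 5, 6, 7, 9}, so each is used; only Q can be 2, hence Q = 2.
The 7 still-open variables together cover exactly {1, 3, 4, 5, 6, 7, 9} — 7 values for 7 variables — and 3 appears only in P's list, so P = 3.
T and V share exactly the 2 values {7, 9}; by pigeonhole those values go to them, so strike 7, 9 from S, U, W.
So 5 goes to W.

W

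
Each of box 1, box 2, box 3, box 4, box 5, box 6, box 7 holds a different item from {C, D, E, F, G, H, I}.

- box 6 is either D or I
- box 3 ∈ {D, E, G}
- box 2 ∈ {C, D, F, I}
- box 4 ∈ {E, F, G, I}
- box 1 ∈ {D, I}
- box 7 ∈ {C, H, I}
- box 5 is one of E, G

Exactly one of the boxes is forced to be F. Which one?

The 7 variables together cover exactly {C, D, E, F, G, H, I} — 7 values for 7 variables — and H appears only in box 7's list, so box 7 = H.
The 6 still-open variables draw from only 6 values {C, D, E, F, G, I}, so each is used; only box 2 can be C, hence box 2 = C.
Among the 5 still-open variables, F fits only box 4 (and all 5 values in {D, E, F, G, I} must be used), so box 4 = F.

box 4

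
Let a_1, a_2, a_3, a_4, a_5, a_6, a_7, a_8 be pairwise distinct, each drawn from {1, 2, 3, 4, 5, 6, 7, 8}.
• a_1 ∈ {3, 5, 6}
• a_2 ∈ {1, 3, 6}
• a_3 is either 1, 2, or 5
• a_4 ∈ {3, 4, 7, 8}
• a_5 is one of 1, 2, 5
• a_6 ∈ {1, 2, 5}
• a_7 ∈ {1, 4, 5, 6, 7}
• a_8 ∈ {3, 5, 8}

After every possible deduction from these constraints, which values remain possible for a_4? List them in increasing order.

4, 7

The 3 variables a_3, a_5, a_6 are confined to {1, 2, 5}, which locks those values in; drop them from a_1, a_2, a_7, a_8.
The 2 variables a_1 and a_2 are confined to {3, 6}, which locks those values in; drop them from a_4, a_7, a_8.
a_8 has just one choice, so a_8 = 8. Remove 8 from a_4.
No further eliminations apply; a_4 can still be any of 4, 7.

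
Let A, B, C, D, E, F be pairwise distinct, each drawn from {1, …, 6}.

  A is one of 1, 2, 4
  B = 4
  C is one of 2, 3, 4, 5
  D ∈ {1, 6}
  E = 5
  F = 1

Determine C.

3

B must be 4 (only option left). So A, C can't be 4.
E has just one choice, so E = 5. Remove 5 from C.
F's domain is down to {1}, so F = 1. Strike 1 from A, D.
That leaves A = 2. Remove 2 from C.
So C = 3.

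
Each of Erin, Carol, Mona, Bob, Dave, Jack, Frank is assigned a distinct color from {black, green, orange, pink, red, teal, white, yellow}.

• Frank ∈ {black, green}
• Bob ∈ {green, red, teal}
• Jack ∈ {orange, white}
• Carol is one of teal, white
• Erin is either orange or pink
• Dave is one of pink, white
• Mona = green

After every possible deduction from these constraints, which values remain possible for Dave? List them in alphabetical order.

pink, white

Mona must be green (only option left). Eliminate green elsewhere: Bob, Frank.
Frank's domain is down to {black}, so Frank = black.
The 5 still-open variables together cover exactly {orange, pink, red, teal, white} — 5 values for 5 variables — and red appears only in Bob's list, so Bob = red.
The 4 still-open variables draw from only 4 values {orange, pink, teal, white}, so each is used; only Carol can be teal, hence Carol = teal.
No further eliminations apply; Dave can still be any of pink, white.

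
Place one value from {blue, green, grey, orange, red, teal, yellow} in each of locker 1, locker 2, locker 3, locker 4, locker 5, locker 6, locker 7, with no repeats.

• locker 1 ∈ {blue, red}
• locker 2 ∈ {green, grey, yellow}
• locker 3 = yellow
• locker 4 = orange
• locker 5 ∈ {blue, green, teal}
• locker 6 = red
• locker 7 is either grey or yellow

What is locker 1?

locker 3's domain is down to {yellow}, so locker 3 = yellow. Remove yellow from locker 2, locker 7.
locker 4 must be orange (only option left).
locker 6 must be red (only option left). Eliminate red elsewhere: locker 1.
So locker 1 = blue.

blue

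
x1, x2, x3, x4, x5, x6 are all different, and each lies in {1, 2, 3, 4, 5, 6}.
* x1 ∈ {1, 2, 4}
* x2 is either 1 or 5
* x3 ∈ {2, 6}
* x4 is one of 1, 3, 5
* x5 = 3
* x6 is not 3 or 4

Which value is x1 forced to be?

4

x5 has just one choice, so x5 = 3. Eliminate 3 elsewhere: x4.
Among the 5 still-open variables, 4 fits only x1 (and all 5 values in {1, 2, 4, 5, 6} must be used), so x1 = 4.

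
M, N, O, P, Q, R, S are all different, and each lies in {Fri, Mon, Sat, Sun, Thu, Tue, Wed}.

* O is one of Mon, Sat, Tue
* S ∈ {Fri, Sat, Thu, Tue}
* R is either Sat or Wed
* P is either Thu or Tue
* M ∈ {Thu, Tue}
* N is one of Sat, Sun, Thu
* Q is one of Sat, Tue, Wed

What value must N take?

The 7 variables together cover exactly {Fri, Mon, Sat, Sun, Thu, Tue, Wed} — 7 values for 7 variables — and Fri appears only in S's list, so S = Fri.
The 6 still-open variables draw from only 6 values {Mon, Sat, Sun, Thu, Tue, Wed}, so each is used; only O can be Mon, hence O = Mon.
The 5 still-open variables together cover exactly {Sat, Sun, Thu, Tue, Wed} — 5 values for 5 variables — and Sun appears only in N's list, so N = Sun.

Sun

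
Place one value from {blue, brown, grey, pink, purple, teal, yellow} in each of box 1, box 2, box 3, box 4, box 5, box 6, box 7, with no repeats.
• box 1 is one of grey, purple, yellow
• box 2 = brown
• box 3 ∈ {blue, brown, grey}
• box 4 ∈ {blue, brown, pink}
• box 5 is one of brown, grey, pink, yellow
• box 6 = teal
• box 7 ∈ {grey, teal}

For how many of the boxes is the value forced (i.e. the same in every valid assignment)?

7

box 2's domain is down to {brown}, so box 2 = brown. Eliminate brown elsewhere: box 3, box 4, box 5.
box 6 has just one choice, so box 6 = teal. So box 7 can't be teal.
box 7 must be grey (only option left). So box 1, box 3, box 5 can't be grey.
box 3 must be blue (only option left). Strike blue from box 4.
box 4 must be pink (only option left). Eliminate pink elsewhere: box 5.
box 5 must be yellow (only option left). Remove yellow from box 1.
box 1's domain is down to {purple}, so box 1 = purple.
Every box is fixed: box 1=purple, box 2=brown, box 3=blue, box 4=pink, box 5=yellow, box 6=teal, box 7=grey. That makes 7.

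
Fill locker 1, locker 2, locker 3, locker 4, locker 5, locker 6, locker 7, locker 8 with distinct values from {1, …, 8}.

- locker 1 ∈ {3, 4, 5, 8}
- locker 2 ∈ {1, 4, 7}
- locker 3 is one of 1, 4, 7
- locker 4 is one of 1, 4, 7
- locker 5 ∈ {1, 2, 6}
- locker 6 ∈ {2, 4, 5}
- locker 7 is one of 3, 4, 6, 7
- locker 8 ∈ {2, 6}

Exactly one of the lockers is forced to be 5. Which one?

locker 6

Among the 8 variables, 8 fits only locker 1 (and all 8 values in {1, 2, 3, 4, 5, 6, 7, 8} must be used), so locker 1 = 8.
The 7 still-open variables together cover exactly {1, 2, 3, 4, 5, 6, 7} — 7 values for 7 variables — and 3 appears only in locker 7's list, so locker 7 = 3.
Among the 6 still-open variables, 5 fits only locker 6 (and all 6 values in {1, 2, 4, 5, 6, 7} must be used), so locker 6 = 5.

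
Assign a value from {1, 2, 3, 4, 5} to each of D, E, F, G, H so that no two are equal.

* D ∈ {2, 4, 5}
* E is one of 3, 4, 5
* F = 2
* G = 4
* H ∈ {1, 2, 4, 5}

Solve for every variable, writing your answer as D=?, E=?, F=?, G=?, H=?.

F must be 2 (only option left). Remove 2 from D, H.
G has just one choice, so G = 4. Eliminate 4 elsewhere: D, E, H.
That leaves D = 5. Strike 5 from E, H.
That leaves E = 3.
H has just one choice, so H = 1.

D=5, E=3, F=2, G=4, H=1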